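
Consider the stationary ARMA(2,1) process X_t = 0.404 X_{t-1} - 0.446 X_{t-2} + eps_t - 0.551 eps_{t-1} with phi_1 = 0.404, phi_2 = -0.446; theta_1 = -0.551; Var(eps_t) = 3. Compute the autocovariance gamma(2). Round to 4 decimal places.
\gamma(2) = -1.8092

Multiply the model equation by X_{t-k} and take expectations. With theta_0 = psi_0 = 1 and psi_j the MA(infinity) weights, this gives
  gamma(k) - sum_i phi_i gamma(k-i) = c_k,
  c_k = sigma^2 * sum_{j=k..q} theta_j psi_{j-k}   (c_k = 0 for k > q),
using gamma(-m) = gamma(m).
psi-weights needed (psi_j = theta_j + sum_i phi_i psi_{j-i}):
  psi_1 = theta_1 + phi_1 = -0.551 + (0.404) = -0.147
Right-hand sides:
  c_0 = sigma^2 (1 + theta_1 psi_1) = 3 * (1 + (-0.551)(-0.147)) = 3 * 1.080997 = 3.242991
  c_1 = sigma^2 theta_1 = 3 * (-0.551) = -1.653
  c_2 = 0
Equations for k = 0, 1, 2 (AR order 2, c_2 = 0):
  (E0) gamma(0) = phi_1 gamma(1) + phi_2 gamma(2) + c_0
  (E1) gamma(1) = phi_1 gamma(0) + phi_2 gamma(1) + c_1
  (E2) gamma(2) = phi_1 gamma(1) + phi_2 gamma(0)
From (E1): gamma(1) = A gamma(0) + B with
  A = phi_1 / (1 - phi_2) = 0.404 / 1.446 = 0.279391,   B = c_1 / (1 - phi_2) = -1.653 / 1.446 = -1.143154.
Insert (E2) into (E0): gamma(0) (1 - phi_2^2) = phi_1 (1 + phi_2) gamma(1) + c_0.
  phi_1 (1 + phi_2) = (0.404)(0.554) = 0.223816,   1 - phi_2^2 = 0.801084.
Replace gamma(1) by A gamma(0) + B and collect gamma(0):
  gamma(0) [0.801084 - (0.223816)(0.279391)] = (0.223816)(-1.143154) + 3.242991
  gamma(0) * 0.738552 = 2.987135
  gamma(0) = 2.987135 / 0.738552 = 4.044585.
  gamma(1) = A gamma(0) + B = (0.279391)(4.044585) + (-1.143154) = -0.013131.
  gamma(2) = phi_1 gamma(1) + phi_2 gamma(0) = (0.404)(-0.013131) + (-0.446)(4.044585) = -1.80919.
Therefore gamma(2) = -1.8092 (to 4 decimal places).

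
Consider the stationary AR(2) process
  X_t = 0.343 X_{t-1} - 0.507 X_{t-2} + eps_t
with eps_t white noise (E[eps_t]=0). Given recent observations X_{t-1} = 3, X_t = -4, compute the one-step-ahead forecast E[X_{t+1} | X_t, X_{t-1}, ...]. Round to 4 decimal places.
E[X_{t+1} \mid \mathcal F_t] = -2.8930

For an AR(p) model X_t = c + sum_i phi_i X_{t-i} + eps_t, the
one-step-ahead conditional mean is
  E[X_{t+1} | X_t, ...] = c + sum_i phi_i X_{t+1-i}.
Substitute known values:
  E[X_{t+1} | ...] = (0.343) * (-4) + (-0.507) * (3)
                   = -2.8930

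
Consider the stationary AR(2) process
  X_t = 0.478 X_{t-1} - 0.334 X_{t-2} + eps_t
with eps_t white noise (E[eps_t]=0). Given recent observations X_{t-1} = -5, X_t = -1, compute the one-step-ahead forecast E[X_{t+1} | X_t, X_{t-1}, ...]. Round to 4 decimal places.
E[X_{t+1} \mid \mathcal F_t] = 1.1920

For an AR(p) model X_t = c + sum_i phi_i X_{t-i} + eps_t, the
one-step-ahead conditional mean is
  E[X_{t+1} | X_t, ...] = c + sum_i phi_i X_{t+1-i}.
Substitute known values:
  E[X_{t+1} | ...] = (0.478) * (-1) + (-0.334) * (-5)
                   = 1.1920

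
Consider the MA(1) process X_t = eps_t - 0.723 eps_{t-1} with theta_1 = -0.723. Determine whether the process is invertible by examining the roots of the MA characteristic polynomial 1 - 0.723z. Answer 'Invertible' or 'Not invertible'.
\text{Invertible}

The MA(q) characteristic polynomial is P(z) = 1 - 0.723z.
Invertibility requires all roots to lie outside the unit circle, i.e. |z| > 1 for every root.
This is linear in z: 1 + (-0.723) z = 0  =>  z = -1/(-0.723) = 1.383126,  |z| = 1.383126.
Moduli of all roots: 1.3831.
All moduli strictly greater than 1? Yes.
Verdict: Invertible.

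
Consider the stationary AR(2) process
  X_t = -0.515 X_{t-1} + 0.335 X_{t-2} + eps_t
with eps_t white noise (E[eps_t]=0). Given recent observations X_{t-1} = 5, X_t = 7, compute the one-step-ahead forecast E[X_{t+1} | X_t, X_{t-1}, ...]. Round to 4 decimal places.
E[X_{t+1} \mid \mathcal F_t] = -1.9300

For an AR(p) model X_t = c + sum_i phi_i X_{t-i} + eps_t, the
one-step-ahead conditional mean is
  E[X_{t+1} | X_t, ...] = c + sum_i phi_i X_{t+1-i}.
Substitute known values:
  E[X_{t+1} | ...] = (-0.515) * (7) + (0.335) * (5)
                   = -1.9300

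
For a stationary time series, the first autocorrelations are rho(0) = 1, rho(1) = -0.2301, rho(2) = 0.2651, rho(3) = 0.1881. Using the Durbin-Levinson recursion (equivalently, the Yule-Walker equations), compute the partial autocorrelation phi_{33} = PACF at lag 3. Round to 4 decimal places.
\phi_{33} = 0.3190

The PACF at lag k is phi_{kk}, the last component of the solution
to the Yule-Walker system G_k phi = r_k where
  (G_k)_{ij} = rho(|i - j|), (r_k)_i = rho(i), i,j = 1..k.
Equivalently, Durbin-Levinson gives phi_{kk} iteratively:
  phi_{11} = rho(1)
  phi_{kk} = [rho(k) - sum_{j=1..k-1} phi_{k-1,j} rho(k-j)]
            / [1 - sum_{j=1..k-1} phi_{k-1,j} rho(j)],
  phi_{k,j} = phi_{k-1,j} - phi_{kk} phi_{k-1,k-j},  j = 1..k-1.
Step k = 1:
  phi_11 = rho(1) = -0.2301.
Step k = 2:
  phi_22 = [rho(2) - phi_11 rho(1)] / [1 - phi_11 rho(1)] = [0.2651 - (-0.2301)(-0.2301)] / [1 - (-0.2301)(-0.2301)]
         = 0.21215399 / 0.94705399 = 0.224015.
  Update: phi_21 = phi_11 - phi_22 phi_11 = -0.2301 - (0.224015)(-0.2301) = -0.178554.
Step k = 3:
  phi_33 = [rho(3) - phi_21 rho(2) - phi_22 rho(1)] / [1 - phi_21 rho(1) - phi_22 rho(2)]
    numerator   = 0.1881 - (-0.178554)(0.2651) - (0.224015)(-0.2301) = 0.2869805
    denominator = 1 - (-0.178554)(-0.2301) - (0.224015)(0.2651) = 0.89952838
  phi_33 = 0.2869805 / 0.89952838 = 0.319.
Therefore phi_{33} = 0.3190.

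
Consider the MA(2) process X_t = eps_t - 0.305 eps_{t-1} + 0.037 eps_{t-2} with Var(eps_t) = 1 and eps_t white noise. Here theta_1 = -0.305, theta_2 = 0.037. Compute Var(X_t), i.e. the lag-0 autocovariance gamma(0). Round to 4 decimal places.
\gamma(0) = 1.0944

For an MA(q) process X_t = eps_t + sum_i theta_i eps_{t-i} with
Var(eps_t) = sigma^2, the variance is
  gamma(0) = sigma^2 * (1 + sum_i theta_i^2).
  sum_i theta_i^2 = (-0.305)^2 + (0.037)^2 = 0.093025 + 0.001369 = 0.094394.
  gamma(0) = 1 * (1 + 0.094394) = 1 * 1.094394 = 1.094394, which rounds to 1.0944.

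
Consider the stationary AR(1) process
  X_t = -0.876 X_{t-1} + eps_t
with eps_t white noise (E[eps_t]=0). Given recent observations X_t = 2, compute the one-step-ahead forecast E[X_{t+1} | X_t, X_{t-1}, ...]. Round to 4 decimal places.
E[X_{t+1} \mid \mathcal F_t] = -1.7520

For an AR(p) model X_t = c + sum_i phi_i X_{t-i} + eps_t, the
one-step-ahead conditional mean is
  E[X_{t+1} | X_t, ...] = c + sum_i phi_i X_{t+1-i}.
Substitute known values:
  E[X_{t+1} | ...] = (-0.876) * (2)
                   = -1.7520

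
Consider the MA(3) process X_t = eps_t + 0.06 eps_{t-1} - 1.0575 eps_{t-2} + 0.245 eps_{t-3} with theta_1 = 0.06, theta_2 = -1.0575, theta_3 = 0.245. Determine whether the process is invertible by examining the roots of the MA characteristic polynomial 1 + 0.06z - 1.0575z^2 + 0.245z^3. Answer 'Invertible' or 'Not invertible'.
\text{Not invertible}

The MA(q) characteristic polynomial is P(z) = 1 + 0.06z - 1.0575z^2 + 0.245z^3.
Invertibility requires all roots to lie outside the unit circle, i.e. |z| > 1 for every root.
Degree 3: look for a simple real root z0 first, then factor out (1 - z/z0) and solve the remaining quadratic.
Testing z0 = 4: P(4) = 1 + (0.06)(4) + (-1.0575)(4)^2 + (0.245)(4)^3
  = 1 + (0.24) + (-16.92) + (15.68) = 0.  So z_0 = 4 is a root, |z_0| = 4.
Divide out the factor (1 - 0.25 z) = (1 - z/z0) (since 1/z0 = 0.25):
  P(z) = (1 - 0.25 z)(1 + (0.31) z + (-0.98) z^2)
  [check: z-coef 0.31 - (0.25) = 0.06; z^2-coef -0.98 - (0.25)(0.31) = -1.0575; z^3-coef -(0.25)(-0.98) = 0.245.]
Remaining roots from the quadratic factor 1 + (0.31) z + (-0.98) z^2:
  Set 1 + (0.31) z + (-0.98) z^2 = 0, i.e. a z^2 + b z + c = 0 with a = -0.98, b = 0.31, c = 1.
  Discriminant D = b^2 - 4ac = (0.31)^2 - 4*(-0.98)*1 = 0.0961 - (-3.92) = 4.0161.
  D >= 0, so the roots are real: z = (-b +/- sqrt(D)) / (2a) = (-0.31 +/- 2.004021) / (-1.96).
    z_1 = (-0.31 + 2.004021) / (-1.96) = -0.8643,   |z_1| = 0.8643.
    z_2 = (-0.31 - 2.004021) / (-1.96) = 1.1806,   |z_2| = 1.1806.
Moduli of all roots: 4.0000, 0.8643, 1.1806.
All moduli strictly greater than 1? No.
Verdict: Not invertible.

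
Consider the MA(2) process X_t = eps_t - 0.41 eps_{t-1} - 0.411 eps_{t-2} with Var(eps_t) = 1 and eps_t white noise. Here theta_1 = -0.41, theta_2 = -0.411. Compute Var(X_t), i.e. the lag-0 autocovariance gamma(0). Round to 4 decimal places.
\gamma(0) = 1.3370

For an MA(q) process X_t = eps_t + sum_i theta_i eps_{t-i} with
Var(eps_t) = sigma^2, the variance is
  gamma(0) = sigma^2 * (1 + sum_i theta_i^2).
  sum_i theta_i^2 = (-0.41)^2 + (-0.411)^2 = 0.1681 + 0.168921 = 0.337021.
  gamma(0) = 1 * (1 + 0.337021) = 1 * 1.337021 = 1.337021, which rounds to 1.3370.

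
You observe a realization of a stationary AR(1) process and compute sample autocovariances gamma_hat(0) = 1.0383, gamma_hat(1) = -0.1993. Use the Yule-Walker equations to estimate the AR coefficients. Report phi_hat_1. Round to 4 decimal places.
\hat\phi_{1} = -0.1919

The Yule-Walker equations for an AR(p) process read, in matrix form,
  Gamma_p phi = r_p,   with   (Gamma_p)_{ij} = gamma(|i - j|),
                       (r_p)_i = gamma(i),   i,j = 1..p.
Substitute the sample gammas (Toeplitz matrix and right-hand side of size 1):
  Gamma_p = [[1.0383]]
  r_p     = [-0.1993]
With p = 1 this is the single equation gamma(0) phi_1 = gamma(1):
  phi_hat_1 = gamma(1) / gamma(0) = -0.1993 / 1.0383 = -0.1919.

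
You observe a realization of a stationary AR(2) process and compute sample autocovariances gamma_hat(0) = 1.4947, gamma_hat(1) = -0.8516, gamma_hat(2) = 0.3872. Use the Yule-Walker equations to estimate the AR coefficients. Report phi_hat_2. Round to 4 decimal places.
\hat\phi_{2} = -0.0971

The Yule-Walker equations for an AR(p) process read, in matrix form,
  Gamma_p phi = r_p,   with   (Gamma_p)_{ij} = gamma(|i - j|),
                       (r_p)_i = gamma(i),   i,j = 1..p.
Substitute the sample gammas (Toeplitz matrix and right-hand side of size 2):
  Gamma_p = [[1.4947, -0.8516], [-0.8516, 1.4947]]
  r_p     = [-0.8516, 0.3872]
Written out:
  1.4947 phi_1 - 0.8516 phi_2 = -0.8516
  -0.8516 phi_1 + 1.4947 phi_2 = 0.3872
Solve by Cramer's rule:
  det = gamma(0)^2 - gamma(1)^2 = (1.4947)^2 - (-0.8516)^2 = 2.23412809 - 0.72522256 = 1.50890553
  phi_hat_1 = [gamma(1) gamma(0) - gamma(1) gamma(2)] / det = [(-0.8516)(1.4947) - (-0.8516)(0.3872)] / 1.50890553 = -0.943147 / 1.50890553 = -0.6251
  phi_hat_2 = [gamma(0) gamma(2) - gamma(1)^2] / det = [(1.4947)(0.3872) - (-0.8516)^2] / 1.50890553 = -0.14647472 / 1.50890553 = -0.0971
So phi_hat = [-0.6251, -0.0971].
Therefore phi_hat_2 = -0.0971.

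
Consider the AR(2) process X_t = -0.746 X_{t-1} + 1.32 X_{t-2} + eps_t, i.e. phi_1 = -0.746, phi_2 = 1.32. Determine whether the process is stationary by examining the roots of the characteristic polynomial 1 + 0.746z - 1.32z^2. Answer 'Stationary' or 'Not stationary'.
\text{Not stationary}

The AR(p) characteristic polynomial is P(z) = 1 + 0.746z - 1.32z^2.
Stationarity requires all roots to lie outside the unit circle, i.e. |z| > 1 for every root.
Set 1 + (0.746) z + (-1.32) z^2 = 0, i.e. a z^2 + b z + c = 0 with a = -1.32, b = 0.746, c = 1.
Discriminant D = b^2 - 4ac = (0.746)^2 - 4*(-1.32)*1 = 0.556516 - (-5.28) = 5.836516.
D >= 0, so the roots are real: z = (-b +/- sqrt(D)) / (2a) = (-0.746 +/- 2.415888) / (-2.64).
  z_1 = (-0.746 + 2.415888) / (-2.64) = -0.6325,   |z_1| = 0.6325.
  z_2 = (-0.746 - 2.415888) / (-2.64) = 1.1977,   |z_2| = 1.1977.
Moduli of all roots: 0.6325, 1.1977.
All moduli strictly greater than 1? No.
Verdict: Not stationary.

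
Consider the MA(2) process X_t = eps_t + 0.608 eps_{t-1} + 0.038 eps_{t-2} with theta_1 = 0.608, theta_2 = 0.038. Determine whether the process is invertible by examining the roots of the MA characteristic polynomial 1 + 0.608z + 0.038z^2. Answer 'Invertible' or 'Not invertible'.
\text{Invertible}

The MA(q) characteristic polynomial is P(z) = 1 + 0.608z + 0.038z^2.
Invertibility requires all roots to lie outside the unit circle, i.e. |z| > 1 for every root.
Set 1 + (0.608) z + (0.038) z^2 = 0, i.e. a z^2 + b z + c = 0 with a = 0.038, b = 0.608, c = 1.
Discriminant D = b^2 - 4ac = (0.608)^2 - 4*(0.038)*1 = 0.369664 - (0.152) = 0.217664.
D >= 0, so the roots are real: z = (-b +/- sqrt(D)) / (2a) = (-0.608 +/- 0.466545) / (0.076).
  z_1 = (-0.608 + 0.466545) / (0.076) = -1.8613,   |z_1| = 1.8613.
  z_2 = (-0.608 - 0.466545) / (0.076) = -14.1387,   |z_2| = 14.1387.
Moduli of all roots: 1.8613, 14.1387.
All moduli strictly greater than 1? Yes.
Verdict: Invertible.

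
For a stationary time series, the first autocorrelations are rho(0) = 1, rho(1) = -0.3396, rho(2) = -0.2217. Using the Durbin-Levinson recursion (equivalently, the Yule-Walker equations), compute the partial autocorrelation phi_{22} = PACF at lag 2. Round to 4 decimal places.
\phi_{22} = -0.3810

The PACF at lag k is phi_{kk}, the last component of the solution
to the Yule-Walker system G_k phi = r_k where
  (G_k)_{ij} = rho(|i - j|), (r_k)_i = rho(i), i,j = 1..k.
Equivalently, Durbin-Levinson gives phi_{kk} iteratively:
  phi_{11} = rho(1)
  phi_{kk} = [rho(k) - sum_{j=1..k-1} phi_{k-1,j} rho(k-j)]
            / [1 - sum_{j=1..k-1} phi_{k-1,j} rho(j)],
  phi_{k,j} = phi_{k-1,j} - phi_{kk} phi_{k-1,k-j},  j = 1..k-1.
Step k = 1:
  phi_11 = rho(1) = -0.3396.
Step k = 2:
  phi_22 = [rho(2) - phi_11 rho(1)] / [1 - phi_11 rho(1)] = [-0.2217 - (-0.3396)(-0.3396)] / [1 - (-0.3396)(-0.3396)]
         = -0.33702816 / 0.88467184 = -0.381.
Therefore phi_{22} = -0.3810.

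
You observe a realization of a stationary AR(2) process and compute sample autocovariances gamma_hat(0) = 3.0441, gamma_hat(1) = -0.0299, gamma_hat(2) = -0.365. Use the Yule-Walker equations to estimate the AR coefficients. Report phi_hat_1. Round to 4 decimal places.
\hat\phi_{1} = -0.0110

The Yule-Walker equations for an AR(p) process read, in matrix form,
  Gamma_p phi = r_p,   with   (Gamma_p)_{ij} = gamma(|i - j|),
                       (r_p)_i = gamma(i),   i,j = 1..p.
Substitute the sample gammas (Toeplitz matrix and right-hand side of size 2):
  Gamma_p = [[3.0441, -0.0299], [-0.0299, 3.0441]]
  r_p     = [-0.0299, -0.365]
Written out:
  3.0441 phi_1 - 0.0299 phi_2 = -0.0299
  -0.0299 phi_1 + 3.0441 phi_2 = -0.365
Solve by Cramer's rule:
  det = gamma(0)^2 - gamma(1)^2 = (3.0441)^2 - (-0.0299)^2 = 9.26654481 - 0.00089401 = 9.2656508
  phi_hat_1 = [gamma(1) gamma(0) - gamma(1) gamma(2)] / det = [(-0.0299)(3.0441) - (-0.0299)(-0.365)] / 9.2656508 = -0.10193209 / 9.2656508 = -0.011
  phi_hat_2 = [gamma(0) gamma(2) - gamma(1)^2] / det = [(3.0441)(-0.365) - (-0.0299)^2] / 9.2656508 = -1.11199051 / 9.2656508 = -0.12
So phi_hat = [-0.0110, -0.1200].
Therefore phi_hat_1 = -0.0110.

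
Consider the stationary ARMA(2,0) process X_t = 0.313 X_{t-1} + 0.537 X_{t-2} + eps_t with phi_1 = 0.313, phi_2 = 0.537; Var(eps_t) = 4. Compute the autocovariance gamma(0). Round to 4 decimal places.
\gamma(0) = 10.3518

Multiply the model equation by X_{t-k} and take expectations. With theta_0 = psi_0 = 1 and psi_j the MA(infinity) weights, this gives
  gamma(k) - sum_i phi_i gamma(k-i) = c_k,
  c_k = sigma^2 * sum_{j=k..q} theta_j psi_{j-k}   (c_k = 0 for k > q),
using gamma(-m) = gamma(m).
Pure AR (q = 0): c_0 = sigma^2 = 4, c_k = 0 for k >= 1.
Equations for k = 0, 1, 2 (AR order 2, c_2 = 0):
  (E0) gamma(0) = phi_1 gamma(1) + phi_2 gamma(2) + c_0
  (E1) gamma(1) = phi_1 gamma(0) + phi_2 gamma(1) + c_1
  (E2) gamma(2) = phi_1 gamma(1) + phi_2 gamma(0)
From (E1): gamma(1) = A gamma(0) + B with
  A = phi_1 / (1 - phi_2) = 0.313 / 0.463 = 0.676026,   B = c_1 / (1 - phi_2) = 0 / 0.463 = 0.
Insert (E2) into (E0): gamma(0) (1 - phi_2^2) = phi_1 (1 + phi_2) gamma(1) + c_0.
  phi_1 (1 + phi_2) = (0.313)(1.537) = 0.481081,   1 - phi_2^2 = 0.711631.
Replace gamma(1) by A gamma(0) + B and collect gamma(0):
  gamma(0) [0.711631 - (0.481081)(0.676026)] = c_0 = 4
  gamma(0) * 0.386408 = 4
  gamma(0) = 4 / 0.386408 = 10.351759.
Therefore gamma(0) = 10.3518 (to 4 decimal places).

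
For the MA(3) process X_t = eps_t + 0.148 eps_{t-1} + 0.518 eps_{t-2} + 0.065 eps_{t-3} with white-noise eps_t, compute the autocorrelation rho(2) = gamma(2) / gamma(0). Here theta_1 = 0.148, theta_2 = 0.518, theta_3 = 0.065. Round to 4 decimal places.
\rho(2) = 0.4076

For an MA(q) process with theta_0 = 1, the autocovariance is
  gamma(k) = sigma^2 * sum_{i=0..q-k} theta_i * theta_{i+k},
and rho(k) = gamma(k) / gamma(0). Sigma^2 cancels.
  numerator   = (1)*(0.518) + (0.148)*(0.065) = 0.52762.
  denominator = (1)^2 + (0.148)^2 + (0.518)^2 + (0.065)^2 = 1.294453.
  rho(2) = 0.52762 / 1.294453 = 0.4076.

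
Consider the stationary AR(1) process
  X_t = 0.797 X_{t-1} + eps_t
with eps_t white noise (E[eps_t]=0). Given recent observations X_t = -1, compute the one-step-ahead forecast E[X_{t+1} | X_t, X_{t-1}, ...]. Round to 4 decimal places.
E[X_{t+1} \mid \mathcal F_t] = -0.7970

For an AR(p) model X_t = c + sum_i phi_i X_{t-i} + eps_t, the
one-step-ahead conditional mean is
  E[X_{t+1} | X_t, ...] = c + sum_i phi_i X_{t+1-i}.
Substitute known values:
  E[X_{t+1} | ...] = (0.797) * (-1)
                   = -0.7970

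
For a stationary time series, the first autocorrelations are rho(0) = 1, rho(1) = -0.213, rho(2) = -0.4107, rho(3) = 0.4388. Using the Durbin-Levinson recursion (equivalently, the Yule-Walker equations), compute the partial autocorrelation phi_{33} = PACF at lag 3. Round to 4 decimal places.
\phi_{33} = 0.2820

The PACF at lag k is phi_{kk}, the last component of the solution
to the Yule-Walker system G_k phi = r_k where
  (G_k)_{ij} = rho(|i - j|), (r_k)_i = rho(i), i,j = 1..k.
Equivalently, Durbin-Levinson gives phi_{kk} iteratively:
  phi_{11} = rho(1)
  phi_{kk} = [rho(k) - sum_{j=1..k-1} phi_{k-1,j} rho(k-j)]
            / [1 - sum_{j=1..k-1} phi_{k-1,j} rho(j)],
  phi_{k,j} = phi_{k-1,j} - phi_{kk} phi_{k-1,k-j},  j = 1..k-1.
Step k = 1:
  phi_11 = rho(1) = -0.213.
Step k = 2:
  phi_22 = [rho(2) - phi_11 rho(1)] / [1 - phi_11 rho(1)] = [-0.4107 - (-0.213)(-0.213)] / [1 - (-0.213)(-0.213)]
         = -0.456069 / 0.954631 = -0.477744.
  Update: phi_21 = phi_11 - phi_22 phi_11 = -0.213 - (-0.477744)(-0.213) = -0.314759.
Step k = 3:
  phi_33 = [rho(3) - phi_21 rho(2) - phi_22 rho(1)] / [1 - phi_21 rho(1) - phi_22 rho(2)]
    numerator   = 0.4388 - (-0.314759)(-0.4107) - (-0.477744)(-0.213) = 0.20776889
    denominator = 1 - (-0.314759)(-0.213) - (-0.477744)(-0.4107) = 0.73674688
  phi_33 = 0.20776889 / 0.73674688 = 0.282.
Therefore phi_{33} = 0.2820.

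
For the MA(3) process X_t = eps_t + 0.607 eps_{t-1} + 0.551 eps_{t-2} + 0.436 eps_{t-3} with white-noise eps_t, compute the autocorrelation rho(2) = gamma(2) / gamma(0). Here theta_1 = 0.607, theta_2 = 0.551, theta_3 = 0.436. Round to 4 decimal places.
\rho(2) = 0.4380

For an MA(q) process with theta_0 = 1, the autocovariance is
  gamma(k) = sigma^2 * sum_{i=0..q-k} theta_i * theta_{i+k},
and rho(k) = gamma(k) / gamma(0). Sigma^2 cancels.
  numerator   = (1)*(0.551) + (0.607)*(0.436) = 0.815652.
  denominator = (1)^2 + (0.607)^2 + (0.551)^2 + (0.436)^2 = 1.862146.
  rho(2) = 0.815652 / 1.862146 = 0.4380.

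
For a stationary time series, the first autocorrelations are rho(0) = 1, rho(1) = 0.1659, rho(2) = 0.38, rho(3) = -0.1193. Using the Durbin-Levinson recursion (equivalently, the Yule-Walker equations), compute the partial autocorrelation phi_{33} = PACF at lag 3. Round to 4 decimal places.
\phi_{33} = -0.2600

The PACF at lag k is phi_{kk}, the last component of the solution
to the Yule-Walker system G_k phi = r_k where
  (G_k)_{ij} = rho(|i - j|), (r_k)_i = rho(i), i,j = 1..k.
Equivalently, Durbin-Levinson gives phi_{kk} iteratively:
  phi_{11} = rho(1)
  phi_{kk} = [rho(k) - sum_{j=1..k-1} phi_{k-1,j} rho(k-j)]
            / [1 - sum_{j=1..k-1} phi_{k-1,j} rho(j)],
  phi_{k,j} = phi_{k-1,j} - phi_{kk} phi_{k-1,k-j},  j = 1..k-1.
Step k = 1:
  phi_11 = rho(1) = 0.1659.
Step k = 2:
  phi_22 = [rho(2) - phi_11 rho(1)] / [1 - phi_11 rho(1)] = [0.38 - (0.1659)(0.1659)] / [1 - (0.1659)(0.1659)]
         = 0.35247719 / 0.97247719 = 0.362453.
  Update: phi_21 = phi_11 - phi_22 phi_11 = 0.1659 - (0.362453)(0.1659) = 0.105769.
Step k = 3:
  phi_33 = [rho(3) - phi_21 rho(2) - phi_22 rho(1)] / [1 - phi_21 rho(1) - phi_22 rho(2)]
    numerator   = -0.1193 - (0.105769)(0.38) - (0.362453)(0.1659) = -0.21962318
    denominator = 1 - (0.105769)(0.1659) - (0.362453)(0.38) = 0.84472081
  phi_33 = -0.21962318 / 0.84472081 = -0.26.
Therefore phi_{33} = -0.2600.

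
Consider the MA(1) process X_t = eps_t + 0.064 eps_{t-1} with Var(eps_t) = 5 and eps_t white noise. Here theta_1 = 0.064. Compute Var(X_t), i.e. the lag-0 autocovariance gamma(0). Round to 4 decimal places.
\gamma(0) = 5.0205

For an MA(q) process X_t = eps_t + sum_i theta_i eps_{t-i} with
Var(eps_t) = sigma^2, the variance is
  gamma(0) = sigma^2 * (1 + sum_i theta_i^2).
  sum_i theta_i^2 = (0.064)^2 = 0.004096.
  gamma(0) = 5 * (1 + 0.004096) = 5 * 1.004096 = 5.02048, which rounds to 5.0205.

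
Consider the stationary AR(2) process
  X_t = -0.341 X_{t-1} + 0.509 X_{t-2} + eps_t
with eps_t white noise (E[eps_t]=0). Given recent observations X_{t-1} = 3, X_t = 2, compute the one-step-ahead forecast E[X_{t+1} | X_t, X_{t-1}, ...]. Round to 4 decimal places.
E[X_{t+1} \mid \mathcal F_t] = 0.8450

For an AR(p) model X_t = c + sum_i phi_i X_{t-i} + eps_t, the
one-step-ahead conditional mean is
  E[X_{t+1} | X_t, ...] = c + sum_i phi_i X_{t+1-i}.
Substitute known values:
  E[X_{t+1} | ...] = (-0.341) * (2) + (0.509) * (3)
                   = 0.8450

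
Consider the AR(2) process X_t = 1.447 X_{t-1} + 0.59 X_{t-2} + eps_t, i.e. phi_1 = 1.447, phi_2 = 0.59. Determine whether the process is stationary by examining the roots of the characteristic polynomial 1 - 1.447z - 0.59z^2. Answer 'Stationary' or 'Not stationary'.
\text{Not stationary}

The AR(p) characteristic polynomial is P(z) = 1 - 1.447z - 0.59z^2.
Stationarity requires all roots to lie outside the unit circle, i.e. |z| > 1 for every root.
Set 1 + (-1.447) z + (-0.59) z^2 = 0, i.e. a z^2 + b z + c = 0 with a = -0.59, b = -1.447, c = 1.
Discriminant D = b^2 - 4ac = (-1.447)^2 - 4*(-0.59)*1 = 2.093809 - (-2.36) = 4.453809.
D >= 0, so the roots are real: z = (-b +/- sqrt(D)) / (2a) = (1.447 +/- 2.110405) / (-1.18).
  z_1 = (1.447 + 2.110405) / (-1.18) = -3.0147,   |z_1| = 3.0147.
  z_2 = (1.447 - 2.110405) / (-1.18) = 0.5622,   |z_2| = 0.5622.
Moduli of all roots: 3.0147, 0.5622.
All moduli strictly greater than 1? No.
Verdict: Not stationary.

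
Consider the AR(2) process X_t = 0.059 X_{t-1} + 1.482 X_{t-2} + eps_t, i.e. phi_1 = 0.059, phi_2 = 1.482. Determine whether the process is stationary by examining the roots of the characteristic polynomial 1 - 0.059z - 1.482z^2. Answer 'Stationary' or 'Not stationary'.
\text{Not stationary}

The AR(p) characteristic polynomial is P(z) = 1 - 0.059z - 1.482z^2.
Stationarity requires all roots to lie outside the unit circle, i.e. |z| > 1 for every root.
Set 1 + (-0.059) z + (-1.482) z^2 = 0, i.e. a z^2 + b z + c = 0 with a = -1.482, b = -0.059, c = 1.
Discriminant D = b^2 - 4ac = (-0.059)^2 - 4*(-1.482)*1 = 0.003481 - (-5.928) = 5.931481.
D >= 0, so the roots are real: z = (-b +/- sqrt(D)) / (2a) = (0.059 +/- 2.435463) / (-2.964).
  z_1 = (0.059 + 2.435463) / (-2.964) = -0.8416,   |z_1| = 0.8416.
  z_2 = (0.059 - 2.435463) / (-2.964) = 0.8018,   |z_2| = 0.8018.
Moduli of all roots: 0.8416, 0.8018.
All moduli strictly greater than 1? No.
Verdict: Not stationary.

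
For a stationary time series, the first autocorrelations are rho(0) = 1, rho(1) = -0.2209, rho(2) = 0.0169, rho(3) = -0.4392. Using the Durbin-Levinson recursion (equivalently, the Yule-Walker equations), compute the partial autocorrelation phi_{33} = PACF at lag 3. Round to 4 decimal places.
\phi_{33} = -0.4660

The PACF at lag k is phi_{kk}, the last component of the solution
to the Yule-Walker system G_k phi = r_k where
  (G_k)_{ij} = rho(|i - j|), (r_k)_i = rho(i), i,j = 1..k.
Equivalently, Durbin-Levinson gives phi_{kk} iteratively:
  phi_{11} = rho(1)
  phi_{kk} = [rho(k) - sum_{j=1..k-1} phi_{k-1,j} rho(k-j)]
            / [1 - sum_{j=1..k-1} phi_{k-1,j} rho(j)],
  phi_{k,j} = phi_{k-1,j} - phi_{kk} phi_{k-1,k-j},  j = 1..k-1.
Step k = 1:
  phi_11 = rho(1) = -0.2209.
Step k = 2:
  phi_22 = [rho(2) - phi_11 rho(1)] / [1 - phi_11 rho(1)] = [0.0169 - (-0.2209)(-0.2209)] / [1 - (-0.2209)(-0.2209)]
         = -0.03189681 / 0.95120319 = -0.033533.
  Update: phi_21 = phi_11 - phi_22 phi_11 = -0.2209 - (-0.033533)(-0.2209) = -0.228307.
Step k = 3:
  phi_33 = [rho(3) - phi_21 rho(2) - phi_22 rho(1)] / [1 - phi_21 rho(1) - phi_22 rho(2)]
    numerator   = -0.4392 - (-0.228307)(0.0169) - (-0.033533)(-0.2209) = -0.44274907
    denominator = 1 - (-0.228307)(-0.2209) - (-0.033533)(0.0169) = 0.95013359
  phi_33 = -0.44274907 / 0.95013359 = -0.466.
Therefore phi_{33} = -0.4660.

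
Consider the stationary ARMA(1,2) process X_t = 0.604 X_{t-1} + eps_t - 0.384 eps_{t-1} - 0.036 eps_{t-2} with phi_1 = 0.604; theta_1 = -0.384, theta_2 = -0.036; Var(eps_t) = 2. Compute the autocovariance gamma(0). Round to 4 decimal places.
\gamma(0) = 2.1264

Multiply the model equation by X_{t-k} and take expectations. With theta_0 = psi_0 = 1 and psi_j the MA(infinity) weights, this gives
  gamma(k) - sum_i phi_i gamma(k-i) = c_k,
  c_k = sigma^2 * sum_{j=k..q} theta_j psi_{j-k}   (c_k = 0 for k > q),
using gamma(-m) = gamma(m).
psi-weights needed (psi_j = theta_j + sum_i phi_i psi_{j-i}):
  psi_1 = theta_1 + phi_1 = -0.384 + (0.604) = 0.22
  psi_2 = theta_2 + phi_1 psi_1 = -0.036 + (0.604)(0.22) = 0.09688
Right-hand sides:
  c_0 = sigma^2 (1 + theta_1 psi_1 + theta_2 psi_2) = 2 * (1 + (-0.384)(0.22) + (-0.036)(0.09688)) = 2 * 0.912032 = 1.824065
  c_1 = sigma^2 (theta_1 + theta_2 psi_1) = 2 * (-0.384 + (-0.036)(0.22)) = -0.78384
  c_2 = sigma^2 theta_2 = 2 * (-0.036) = -0.072
Equations for k = 0 and k = 1 (AR order 1):
  gamma(0) = phi_1 gamma(1) + c_0
  gamma(1) = phi_1 gamma(0) + c_1
Substituting the second into the first: gamma(0) (1 - phi_1^2) = c_0 + phi_1 c_1, so
  gamma(0) = (c_0 + phi_1 c_1) / (1 - phi_1^2) = (1.824065 + (0.604)(-0.78384)) / (1 - (0.604)^2) = 1.350625 / 0.635184 = 2.126353.
Therefore gamma(0) = 2.1264 (to 4 decimal places).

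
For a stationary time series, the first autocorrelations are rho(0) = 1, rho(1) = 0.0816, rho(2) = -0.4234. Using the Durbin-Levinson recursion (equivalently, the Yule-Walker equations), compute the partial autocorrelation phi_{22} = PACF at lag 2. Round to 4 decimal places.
\phi_{22} = -0.4329

The PACF at lag k is phi_{kk}, the last component of the solution
to the Yule-Walker system G_k phi = r_k where
  (G_k)_{ij} = rho(|i - j|), (r_k)_i = rho(i), i,j = 1..k.
Equivalently, Durbin-Levinson gives phi_{kk} iteratively:
  phi_{11} = rho(1)
  phi_{kk} = [rho(k) - sum_{j=1..k-1} phi_{k-1,j} rho(k-j)]
            / [1 - sum_{j=1..k-1} phi_{k-1,j} rho(j)],
  phi_{k,j} = phi_{k-1,j} - phi_{kk} phi_{k-1,k-j},  j = 1..k-1.
Step k = 1:
  phi_11 = rho(1) = 0.0816.
Step k = 2:
  phi_22 = [rho(2) - phi_11 rho(1)] / [1 - phi_11 rho(1)] = [-0.4234 - (0.0816)(0.0816)] / [1 - (0.0816)(0.0816)]
         = -0.43005856 / 0.99334144 = -0.4329.
Therefore phi_{22} = -0.4329.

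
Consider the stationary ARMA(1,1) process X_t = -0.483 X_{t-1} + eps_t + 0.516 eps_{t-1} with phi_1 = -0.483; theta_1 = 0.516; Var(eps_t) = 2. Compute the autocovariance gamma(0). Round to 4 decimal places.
\gamma(0) = 2.0028

Multiply the model equation by X_{t-k} and take expectations. With theta_0 = psi_0 = 1 and psi_j the MA(infinity) weights, this gives
  gamma(k) - sum_i phi_i gamma(k-i) = c_k,
  c_k = sigma^2 * sum_{j=k..q} theta_j psi_{j-k}   (c_k = 0 for k > q),
using gamma(-m) = gamma(m).
psi-weights needed (psi_j = theta_j + sum_i phi_i psi_{j-i}):
  psi_1 = theta_1 + phi_1 = 0.516 + (-0.483) = 0.033
Right-hand sides:
  c_0 = sigma^2 (1 + theta_1 psi_1) = 2 * (1 + (0.516)(0.033)) = 2 * 1.017028 = 2.034056
  c_1 = sigma^2 theta_1 = 2 * (0.516) = 1.032
  c_2 = 0
Equations for k = 0 and k = 1 (AR order 1):
  gamma(0) = phi_1 gamma(1) + c_0
  gamma(1) = phi_1 gamma(0) + c_1
Substituting the second into the first: gamma(0) (1 - phi_1^2) = c_0 + phi_1 c_1, so
  gamma(0) = (c_0 + phi_1 c_1) / (1 - phi_1^2) = (2.034056 + (-0.483)(1.032)) / (1 - (-0.483)^2) = 1.5356 / 0.766711 = 2.002841.
Therefore gamma(0) = 2.0028 (to 4 decimal places).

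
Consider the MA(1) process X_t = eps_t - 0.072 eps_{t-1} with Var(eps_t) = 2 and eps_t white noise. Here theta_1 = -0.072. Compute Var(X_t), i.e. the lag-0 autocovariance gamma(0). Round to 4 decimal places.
\gamma(0) = 2.0104

For an MA(q) process X_t = eps_t + sum_i theta_i eps_{t-i} with
Var(eps_t) = sigma^2, the variance is
  gamma(0) = sigma^2 * (1 + sum_i theta_i^2).
  sum_i theta_i^2 = (-0.072)^2 = 0.005184.
  gamma(0) = 2 * (1 + 0.005184) = 2 * 1.005184 = 2.010368, which rounds to 2.0104.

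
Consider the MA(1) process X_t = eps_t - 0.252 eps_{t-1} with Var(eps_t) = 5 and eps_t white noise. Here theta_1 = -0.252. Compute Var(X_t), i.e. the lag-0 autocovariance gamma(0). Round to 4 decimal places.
\gamma(0) = 5.3175

For an MA(q) process X_t = eps_t + sum_i theta_i eps_{t-i} with
Var(eps_t) = sigma^2, the variance is
  gamma(0) = sigma^2 * (1 + sum_i theta_i^2).
  sum_i theta_i^2 = (-0.252)^2 = 0.063504.
  gamma(0) = 5 * (1 + 0.063504) = 5 * 1.063504 = 5.31752, which rounds to 5.3175.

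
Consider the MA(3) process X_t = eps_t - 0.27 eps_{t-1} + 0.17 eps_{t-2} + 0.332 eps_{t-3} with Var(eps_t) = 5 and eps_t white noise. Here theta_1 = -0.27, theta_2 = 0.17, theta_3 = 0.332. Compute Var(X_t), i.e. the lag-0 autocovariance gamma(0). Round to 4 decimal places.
\gamma(0) = 6.0601

For an MA(q) process X_t = eps_t + sum_i theta_i eps_{t-i} with
Var(eps_t) = sigma^2, the variance is
  gamma(0) = sigma^2 * (1 + sum_i theta_i^2).
  sum_i theta_i^2 = (-0.27)^2 + (0.17)^2 + (0.332)^2 = 0.0729 + 0.0289 + 0.110224 = 0.212024.
  gamma(0) = 5 * (1 + 0.212024) = 5 * 1.212024 = 6.06012, which rounds to 6.0601.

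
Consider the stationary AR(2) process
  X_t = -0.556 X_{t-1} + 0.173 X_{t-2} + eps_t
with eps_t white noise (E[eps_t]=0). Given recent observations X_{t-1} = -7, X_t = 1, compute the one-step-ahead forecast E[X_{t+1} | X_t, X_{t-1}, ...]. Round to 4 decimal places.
E[X_{t+1} \mid \mathcal F_t] = -1.7670

For an AR(p) model X_t = c + sum_i phi_i X_{t-i} + eps_t, the
one-step-ahead conditional mean is
  E[X_{t+1} | X_t, ...] = c + sum_i phi_i X_{t+1-i}.
Substitute known values:
  E[X_{t+1} | ...] = (-0.556) * (1) + (0.173) * (-7)
                   = -1.7670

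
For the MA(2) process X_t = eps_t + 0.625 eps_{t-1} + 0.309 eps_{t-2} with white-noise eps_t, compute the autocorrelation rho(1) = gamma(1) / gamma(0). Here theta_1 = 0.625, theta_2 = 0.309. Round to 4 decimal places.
\rho(1) = 0.5505

For an MA(q) process with theta_0 = 1, the autocovariance is
  gamma(k) = sigma^2 * sum_{i=0..q-k} theta_i * theta_{i+k},
and rho(k) = gamma(k) / gamma(0). Sigma^2 cancels.
  numerator   = (1)*(0.625) + (0.625)*(0.309) = 0.818125.
  denominator = (1)^2 + (0.625)^2 + (0.309)^2 = 1.486106.
  rho(1) = 0.818125 / 1.486106 = 0.5505.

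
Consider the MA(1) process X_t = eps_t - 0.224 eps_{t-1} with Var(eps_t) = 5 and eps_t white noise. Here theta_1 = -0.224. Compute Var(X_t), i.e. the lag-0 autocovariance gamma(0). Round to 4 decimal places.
\gamma(0) = 5.2509

For an MA(q) process X_t = eps_t + sum_i theta_i eps_{t-i} with
Var(eps_t) = sigma^2, the variance is
  gamma(0) = sigma^2 * (1 + sum_i theta_i^2).
  sum_i theta_i^2 = (-0.224)^2 = 0.050176.
  gamma(0) = 5 * (1 + 0.050176) = 5 * 1.050176 = 5.25088, which rounds to 5.2509.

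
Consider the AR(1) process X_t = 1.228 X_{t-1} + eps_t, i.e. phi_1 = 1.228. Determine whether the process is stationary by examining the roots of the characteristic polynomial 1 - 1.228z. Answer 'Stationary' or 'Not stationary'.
\text{Not stationary}

The AR(p) characteristic polynomial is P(z) = 1 - 1.228z.
Stationarity requires all roots to lie outside the unit circle, i.e. |z| > 1 for every root.
This is linear in z: 1 + (-1.228) z = 0  =>  z = -1/(-1.228) = 0.814332,  |z| = 0.814332.
Moduli of all roots: 0.8143.
All moduli strictly greater than 1? No.
Verdict: Not stationary.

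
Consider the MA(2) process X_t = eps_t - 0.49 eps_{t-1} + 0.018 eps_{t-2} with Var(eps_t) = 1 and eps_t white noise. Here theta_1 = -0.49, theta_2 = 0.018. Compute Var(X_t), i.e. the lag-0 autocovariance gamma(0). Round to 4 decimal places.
\gamma(0) = 1.2404

For an MA(q) process X_t = eps_t + sum_i theta_i eps_{t-i} with
Var(eps_t) = sigma^2, the variance is
  gamma(0) = sigma^2 * (1 + sum_i theta_i^2).
  sum_i theta_i^2 = (-0.49)^2 + (0.018)^2 = 0.2401 + 0.000324 = 0.240424.
  gamma(0) = 1 * (1 + 0.240424) = 1 * 1.240424 = 1.240424, which rounds to 1.2404.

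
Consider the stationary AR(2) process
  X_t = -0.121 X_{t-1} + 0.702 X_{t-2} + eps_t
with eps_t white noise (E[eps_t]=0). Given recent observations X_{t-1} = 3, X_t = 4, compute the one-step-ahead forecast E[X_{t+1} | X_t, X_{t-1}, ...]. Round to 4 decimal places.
E[X_{t+1} \mid \mathcal F_t] = 1.6220

For an AR(p) model X_t = c + sum_i phi_i X_{t-i} + eps_t, the
one-step-ahead conditional mean is
  E[X_{t+1} | X_t, ...] = c + sum_i phi_i X_{t+1-i}.
Substitute known values:
  E[X_{t+1} | ...] = (-0.121) * (4) + (0.702) * (3)
                   = 1.6220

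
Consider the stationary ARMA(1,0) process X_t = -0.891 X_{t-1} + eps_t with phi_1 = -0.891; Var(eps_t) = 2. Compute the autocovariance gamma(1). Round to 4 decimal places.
\gamma(1) = -8.6455

Multiply the model equation by X_{t-k} and take expectations. With theta_0 = psi_0 = 1 and psi_j the MA(infinity) weights, this gives
  gamma(k) - sum_i phi_i gamma(k-i) = c_k,
  c_k = sigma^2 * sum_{j=k..q} theta_j psi_{j-k}   (c_k = 0 for k > q),
using gamma(-m) = gamma(m).
Pure AR (q = 0): c_0 = sigma^2 = 2, c_k = 0 for k >= 1.
Equations for k = 0 and k = 1 (AR order 1):
  gamma(0) = phi_1 gamma(1) + c_0
  gamma(1) = phi_1 gamma(0) + c_1
Substituting the second into the first: gamma(0) (1 - phi_1^2) = c_0 + phi_1 c_1, so
  gamma(0) = c_0 / (1 - phi_1^2) = 2 / (1 - (-0.891)^2) = 2 / 0.206119 = 9.703133.
  gamma(1) = phi_1 gamma(0) = (-0.891)(9.703133) = -8.645491.
Therefore gamma(1) = -8.6455 (to 4 decimal places).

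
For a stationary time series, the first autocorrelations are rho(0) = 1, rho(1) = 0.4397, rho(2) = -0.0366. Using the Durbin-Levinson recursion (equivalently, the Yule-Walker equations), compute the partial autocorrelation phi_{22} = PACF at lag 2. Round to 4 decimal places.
\phi_{22} = -0.2850

The PACF at lag k is phi_{kk}, the last component of the solution
to the Yule-Walker system G_k phi = r_k where
  (G_k)_{ij} = rho(|i - j|), (r_k)_i = rho(i), i,j = 1..k.
Equivalently, Durbin-Levinson gives phi_{kk} iteratively:
  phi_{11} = rho(1)
  phi_{kk} = [rho(k) - sum_{j=1..k-1} phi_{k-1,j} rho(k-j)]
            / [1 - sum_{j=1..k-1} phi_{k-1,j} rho(j)],
  phi_{k,j} = phi_{k-1,j} - phi_{kk} phi_{k-1,k-j},  j = 1..k-1.
Step k = 1:
  phi_11 = rho(1) = 0.4397.
Step k = 2:
  phi_22 = [rho(2) - phi_11 rho(1)] / [1 - phi_11 rho(1)] = [-0.0366 - (0.4397)(0.4397)] / [1 - (0.4397)(0.4397)]
         = -0.22993609 / 0.80666391 = -0.285.
Therefore phi_{22} = -0.2850.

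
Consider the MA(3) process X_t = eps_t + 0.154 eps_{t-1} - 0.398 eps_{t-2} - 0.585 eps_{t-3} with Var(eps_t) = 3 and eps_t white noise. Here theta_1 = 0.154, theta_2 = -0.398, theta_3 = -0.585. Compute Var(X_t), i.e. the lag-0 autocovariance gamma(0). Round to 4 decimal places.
\gamma(0) = 4.5730

For an MA(q) process X_t = eps_t + sum_i theta_i eps_{t-i} with
Var(eps_t) = sigma^2, the variance is
  gamma(0) = sigma^2 * (1 + sum_i theta_i^2).
  sum_i theta_i^2 = (0.154)^2 + (-0.398)^2 + (-0.585)^2 = 0.023716 + 0.158404 + 0.342225 = 0.524345.
  gamma(0) = 3 * (1 + 0.524345) = 3 * 1.524345 = 4.573035, which rounds to 4.5730.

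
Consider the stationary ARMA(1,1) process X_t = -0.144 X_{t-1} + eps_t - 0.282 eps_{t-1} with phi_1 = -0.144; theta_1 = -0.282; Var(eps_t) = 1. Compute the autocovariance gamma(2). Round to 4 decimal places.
\gamma(2) = 0.0652

Multiply the model equation by X_{t-k} and take expectations. With theta_0 = psi_0 = 1 and psi_j the MA(infinity) weights, this gives
  gamma(k) - sum_i phi_i gamma(k-i) = c_k,
  c_k = sigma^2 * sum_{j=k..q} theta_j psi_{j-k}   (c_k = 0 for k > q),
using gamma(-m) = gamma(m).
psi-weights needed (psi_j = theta_j + sum_i phi_i psi_{j-i}):
  psi_1 = theta_1 + phi_1 = -0.282 + (-0.144) = -0.426
Right-hand sides:
  c_0 = sigma^2 (1 + theta_1 psi_1) = 1 * (1 + (-0.282)(-0.426)) = 1 * 1.120132 = 1.120132
  c_1 = sigma^2 theta_1 = 1 * (-0.282) = -0.282
  c_2 = 0
Equations for k = 0 and k = 1 (AR order 1):
  gamma(0) = phi_1 gamma(1) + c_0
  gamma(1) = phi_1 gamma(0) + c_1
Substituting the second into the first: gamma(0) (1 - phi_1^2) = c_0 + phi_1 c_1, so
  gamma(0) = (c_0 + phi_1 c_1) / (1 - phi_1^2) = (1.120132 + (-0.144)(-0.282)) / (1 - (-0.144)^2) = 1.16074 / 0.979264 = 1.185319.
  gamma(1) = phi_1 gamma(0) + c_1 = (-0.144)(1.185319) + (-0.282) = -0.452686.
For k = 2 (> q): gamma(2) = phi_1 gamma(1) = (-0.144)(-0.452686) = 0.065187.
Therefore gamma(2) = 0.0652 (to 4 decimal places).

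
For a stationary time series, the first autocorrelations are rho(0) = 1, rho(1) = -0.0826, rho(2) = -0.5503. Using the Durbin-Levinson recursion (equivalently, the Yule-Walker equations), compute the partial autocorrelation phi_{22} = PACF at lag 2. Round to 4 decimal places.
\phi_{22} = -0.5609

The PACF at lag k is phi_{kk}, the last component of the solution
to the Yule-Walker system G_k phi = r_k where
  (G_k)_{ij} = rho(|i - j|), (r_k)_i = rho(i), i,j = 1..k.
Equivalently, Durbin-Levinson gives phi_{kk} iteratively:
  phi_{11} = rho(1)
  phi_{kk} = [rho(k) - sum_{j=1..k-1} phi_{k-1,j} rho(k-j)]
            / [1 - sum_{j=1..k-1} phi_{k-1,j} rho(j)],
  phi_{k,j} = phi_{k-1,j} - phi_{kk} phi_{k-1,k-j},  j = 1..k-1.
Step k = 1:
  phi_11 = rho(1) = -0.0826.
Step k = 2:
  phi_22 = [rho(2) - phi_11 rho(1)] / [1 - phi_11 rho(1)] = [-0.5503 - (-0.0826)(-0.0826)] / [1 - (-0.0826)(-0.0826)]
         = -0.55712276 / 0.99317724 = -0.5609.
Therefore phi_{22} = -0.5609.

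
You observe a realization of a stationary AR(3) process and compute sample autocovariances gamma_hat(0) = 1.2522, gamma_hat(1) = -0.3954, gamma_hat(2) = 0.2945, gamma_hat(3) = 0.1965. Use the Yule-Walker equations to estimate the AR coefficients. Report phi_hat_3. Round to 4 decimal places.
\hat\phi_{3} = 0.3040

The Yule-Walker equations for an AR(p) process read, in matrix form,
  Gamma_p phi = r_p,   with   (Gamma_p)_{ij} = gamma(|i - j|),
                       (r_p)_i = gamma(i),   i,j = 1..p.
Substitute the sample gammas (Toeplitz matrix and right-hand side of size 3):
  Gamma_p = [[1.2522, -0.3954, 0.2945], [-0.3954, 1.2522, -0.3954], [0.2945, -0.3954, 1.2522]]
  r_p     = [-0.3954, 0.2945, 0.1965]
Written out (R1..R3):
  (R1) 1.2522 phi_1 - 0.3954 phi_2 + 0.2945 phi_3 = -0.3954
  (R2) -0.3954 phi_1 + 1.2522 phi_2 - 0.3954 phi_3 = 0.2945
  (R3) 0.2945 phi_1 - 0.3954 phi_2 + 1.2522 phi_3 = 0.1965
Gaussian elimination:
  R2 <- R2 - (-0.3954/1.2522) R1 = R2 - (-0.315764) R1:  1.127347 phi_2 - 0.302407 phi_3 = 0.169647
  R3 <- R3 - (0.2945/1.2522) R1 = R3 - (0.235186) R1:  -0.302407 phi_2 + 1.182938 phi_3 = 0.289493
  R3 <- R3 - (-0.302407/1.127347) R2 = R3 - (-0.268247) R2:  1.101818 phi_3 = 0.335
Back-substitution:
  phi_hat_3 = 0.335 / 1.101818 = 0.304043
  phi_hat_2 = (0.169647 - (-0.302407)(0.304043)) / 1.127347 = 0.232042
  phi_hat_1 = (-0.3954 - (-0.3954)(0.232042) - (0.2945)(0.304043)) / 1.2522 = -0.314
So phi_hat = [-0.3140, 0.2320, 0.3040].
Therefore phi_hat_3 = 0.3040.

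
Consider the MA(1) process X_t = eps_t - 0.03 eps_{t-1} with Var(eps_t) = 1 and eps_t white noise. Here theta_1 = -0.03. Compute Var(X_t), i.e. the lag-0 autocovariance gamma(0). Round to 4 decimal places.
\gamma(0) = 1.0009

For an MA(q) process X_t = eps_t + sum_i theta_i eps_{t-i} with
Var(eps_t) = sigma^2, the variance is
  gamma(0) = sigma^2 * (1 + sum_i theta_i^2).
  sum_i theta_i^2 = (-0.03)^2 = 0.0009.
  gamma(0) = 1 * (1 + 0.0009) = 1 * 1.0009 = 1.0009.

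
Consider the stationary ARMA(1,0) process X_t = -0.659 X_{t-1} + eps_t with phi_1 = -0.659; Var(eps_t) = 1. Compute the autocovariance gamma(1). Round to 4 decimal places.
\gamma(1) = -1.1649

Multiply the model equation by X_{t-k} and take expectations. With theta_0 = psi_0 = 1 and psi_j the MA(infinity) weights, this gives
  gamma(k) - sum_i phi_i gamma(k-i) = c_k,
  c_k = sigma^2 * sum_{j=k..q} theta_j psi_{j-k}   (c_k = 0 for k > q),
using gamma(-m) = gamma(m).
Pure AR (q = 0): c_0 = sigma^2 = 1, c_k = 0 for k >= 1.
Equations for k = 0 and k = 1 (AR order 1):
  gamma(0) = phi_1 gamma(1) + c_0
  gamma(1) = phi_1 gamma(0) + c_1
Substituting the second into the first: gamma(0) (1 - phi_1^2) = c_0 + phi_1 c_1, so
  gamma(0) = c_0 / (1 - phi_1^2) = 1 / (1 - (-0.659)^2) = 1 / 0.565719 = 1.767662.
  gamma(1) = phi_1 gamma(0) = (-0.659)(1.767662) = -1.164889.
Therefore gamma(1) = -1.1649 (to 4 decimal places).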